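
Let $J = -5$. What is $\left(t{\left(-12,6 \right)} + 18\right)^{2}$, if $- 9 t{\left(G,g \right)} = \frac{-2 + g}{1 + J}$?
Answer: $\frac{26569}{81} \approx 328.01$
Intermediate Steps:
$t{\left(G,g \right)} = - \frac{1}{18} + \frac{g}{36}$ ($t{\left(G,g \right)} = - \frac{\left(-2 + g\right) \frac{1}{1 - 5}}{9} = - \frac{\left(-2 + g\right) \frac{1}{-4}}{9} = - \frac{\left(-2 + g\right) \left(- \frac{1}{4}\right)}{9} = - \frac{\frac{1}{2} - \frac{g}{4}}{9} = - \frac{1}{18} + \frac{g}{36}$)
$\left(t{\left(-12,6 \right)} + 18\right)^{2} = \left(\left(- \frac{1}{18} + \frac{1}{36} \cdot 6\right) + 18\right)^{2} = \left(\left(- \frac{1}{18} + \frac{1}{6}\right) + 18\right)^{2} = \left(\frac{1}{9} + 18\right)^{2} = \left(\frac{163}{9}\right)^{2} = \frac{26569}{81}$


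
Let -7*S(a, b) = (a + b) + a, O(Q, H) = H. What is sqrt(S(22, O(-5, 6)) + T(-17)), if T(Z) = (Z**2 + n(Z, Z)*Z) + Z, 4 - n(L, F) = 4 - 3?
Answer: sqrt(10479)/7 ≈ 14.624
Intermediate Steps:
n(L, F) = 3 (n(L, F) = 4 - (4 - 3) = 4 - 1*1 = 4 - 1 = 3)
S(a, b) = -2*a/7 - b/7 (S(a, b) = -((a + b) + a)/7 = -(b + 2*a)/7 = -2*a/7 - b/7)
T(Z) = Z**2 + 4*Z (T(Z) = (Z**2 + 3*Z) + Z = Z**2 + 4*Z)
sqrt(S(22, O(-5, 6)) + T(-17)) = sqrt((-2/7*22 - 1/7*6) - 17*(4 - 17)) = sqrt((-44/7 - 6/7) - 17*(-13)) = sqrt(-50/7 + 221) = sqrt(1497/7) = sqrt(10479)/7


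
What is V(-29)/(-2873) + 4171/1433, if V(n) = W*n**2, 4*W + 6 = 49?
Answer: -3888447/16468036 ≈ -0.23612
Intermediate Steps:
W = 43/4 (W = -3/2 + (1/4)*49 = -3/2 + 49/4 = 43/4 ≈ 10.750)
V(n) = 43*n**2/4
V(-29)/(-2873) + 4171/1433 = ((43/4)*(-29)**2)/(-2873) + 4171/1433 = ((43/4)*841)*(-1/2873) + 4171*(1/1433) = (36163/4)*(-1/2873) + 4171/1433 = -36163/11492 + 4171/1433 = -3888447/16468036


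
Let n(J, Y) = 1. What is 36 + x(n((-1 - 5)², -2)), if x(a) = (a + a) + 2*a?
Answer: 40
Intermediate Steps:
x(a) = 4*a (x(a) = 2*a + 2*a = 4*a)
36 + x(n((-1 - 5)², -2)) = 36 + 4*1 = 36 + 4 = 40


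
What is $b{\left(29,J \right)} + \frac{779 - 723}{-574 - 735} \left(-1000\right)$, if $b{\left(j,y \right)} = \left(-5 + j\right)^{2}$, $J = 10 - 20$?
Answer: $\frac{115712}{187} \approx 618.78$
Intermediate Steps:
$J = -10$ ($J = 10 - 20 = -10$)
$b{\left(29,J \right)} + \frac{779 - 723}{-574 - 735} \left(-1000\right) = \left(-5 + 29\right)^{2} + \frac{779 - 723}{-574 - 735} \left(-1000\right) = 24^{2} + \frac{56}{-1309} \left(-1000\right) = 576 + 56 \left(- \frac{1}{1309}\right) \left(-1000\right) = 576 - - \frac{8000}{187} = 576 + \frac{8000}{187} = \frac{115712}{187}$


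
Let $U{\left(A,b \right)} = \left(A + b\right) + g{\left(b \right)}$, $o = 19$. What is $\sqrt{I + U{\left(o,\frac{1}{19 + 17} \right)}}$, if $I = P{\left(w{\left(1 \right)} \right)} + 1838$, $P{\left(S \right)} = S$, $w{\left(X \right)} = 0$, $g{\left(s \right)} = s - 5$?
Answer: $\frac{\sqrt{66674}}{6} \approx 43.036$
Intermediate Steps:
$g{\left(s \right)} = -5 + s$
$U{\left(A,b \right)} = -5 + A + 2 b$ ($U{\left(A,b \right)} = \left(A + b\right) + \left(-5 + b\right) = -5 + A + 2 b$)
$I = 1838$ ($I = 0 + 1838 = 1838$)
$\sqrt{I + U{\left(o,\frac{1}{19 + 17} \right)}} = \sqrt{1838 + \left(-5 + 19 + \frac{2}{19 + 17}\right)} = \sqrt{1838 + \left(-5 + 19 + \frac{2}{36}\right)} = \sqrt{1838 + \left(-5 + 19 + 2 \cdot \frac{1}{36}\right)} = \sqrt{1838 + \left(-5 + 19 + \frac{1}{18}\right)} = \sqrt{1838 + \frac{253}{18}} = \sqrt{\frac{33337}{18}} = \frac{\sqrt{66674}}{6}$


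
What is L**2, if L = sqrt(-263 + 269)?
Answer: 6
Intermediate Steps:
L = sqrt(6) ≈ 2.4495
L**2 = (sqrt(6))**2 = 6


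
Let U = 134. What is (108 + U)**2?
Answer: 58564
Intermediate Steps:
(108 + U)**2 = (108 + 134)**2 = 242**2 = 58564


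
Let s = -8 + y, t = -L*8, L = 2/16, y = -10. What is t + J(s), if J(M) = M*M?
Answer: 323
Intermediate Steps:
L = 1/8 (L = 2*(1/16) = 1/8 ≈ 0.12500)
t = -1 (t = -1*1/8*8 = -1/8*8 = -1)
s = -18 (s = -8 - 10 = -18)
J(M) = M**2
t + J(s) = -1 + (-18)**2 = -1 + 324 = 323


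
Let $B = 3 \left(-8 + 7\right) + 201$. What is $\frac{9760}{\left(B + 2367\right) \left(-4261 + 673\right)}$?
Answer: $- \frac{488}{460161} \approx -0.0010605$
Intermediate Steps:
$B = 198$ ($B = 3 \left(-1\right) + 201 = -3 + 201 = 198$)
$\frac{9760}{\left(B + 2367\right) \left(-4261 + 673\right)} = \frac{9760}{\left(198 + 2367\right) \left(-4261 + 673\right)} = \frac{9760}{2565 \left(-3588\right)} = \frac{9760}{-9203220} = 9760 \left(- \frac{1}{9203220}\right) = - \frac{488}{460161}$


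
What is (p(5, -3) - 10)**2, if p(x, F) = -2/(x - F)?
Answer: 1681/16 ≈ 105.06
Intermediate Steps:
(p(5, -3) - 10)**2 = (2/(-3 - 1*5) - 10)**2 = (2/(-3 - 5) - 10)**2 = (2/(-8) - 10)**2 = (2*(-1/8) - 10)**2 = (-1/4 - 10)**2 = (-41/4)**2 = 1681/16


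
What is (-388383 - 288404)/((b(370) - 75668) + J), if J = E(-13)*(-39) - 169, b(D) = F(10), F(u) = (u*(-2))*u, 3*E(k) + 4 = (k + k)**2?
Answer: 676787/84773 ≈ 7.9835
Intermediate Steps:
E(k) = -4/3 + 4*k**2/3 (E(k) = -4/3 + (k + k)**2/3 = -4/3 + (2*k)**2/3 = -4/3 + (4*k**2)/3 = -4/3 + 4*k**2/3)
F(u) = -2*u**2 (F(u) = (-2*u)*u = -2*u**2)
b(D) = -200 (b(D) = -2*10**2 = -2*100 = -200)
J = -8905 (J = (-4/3 + (4/3)*(-13)**2)*(-39) - 169 = (-4/3 + (4/3)*169)*(-39) - 169 = (-4/3 + 676/3)*(-39) - 169 = 224*(-39) - 169 = -8736 - 169 = -8905)
(-388383 - 288404)/((b(370) - 75668) + J) = (-388383 - 288404)/((-200 - 75668) - 8905) = -676787/(-75868 - 8905) = -676787/(-84773) = -676787*(-1/84773) = 676787/84773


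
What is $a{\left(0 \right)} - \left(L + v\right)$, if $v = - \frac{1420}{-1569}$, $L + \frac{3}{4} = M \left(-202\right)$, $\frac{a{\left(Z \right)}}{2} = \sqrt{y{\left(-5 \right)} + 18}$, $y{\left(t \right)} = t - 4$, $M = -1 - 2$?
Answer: $- \frac{3766573}{6276} \approx -600.16$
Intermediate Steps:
$M = -3$
$y{\left(t \right)} = -4 + t$
$a{\left(Z \right)} = 6$ ($a{\left(Z \right)} = 2 \sqrt{\left(-4 - 5\right) + 18} = 2 \sqrt{-9 + 18} = 2 \sqrt{9} = 2 \cdot 3 = 6$)
$L = \frac{2421}{4}$ ($L = - \frac{3}{4} - -606 = - \frac{3}{4} + 606 = \frac{2421}{4} \approx 605.25$)
$v = \frac{1420}{1569}$ ($v = \left(-1420\right) \left(- \frac{1}{1569}\right) = \frac{1420}{1569} \approx 0.90504$)
$a{\left(0 \right)} - \left(L + v\right) = 6 - \left(\frac{2421}{4} + \frac{1420}{1569}\right) = 6 - \frac{3804229}{6276} = - \frac{3766573}{6276}$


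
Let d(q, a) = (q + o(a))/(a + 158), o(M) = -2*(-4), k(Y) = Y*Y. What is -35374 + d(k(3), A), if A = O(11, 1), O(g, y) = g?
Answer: -5978189/169 ≈ -35374.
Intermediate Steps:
A = 11
k(Y) = Y**2
o(M) = 8
d(q, a) = (8 + q)/(158 + a) (d(q, a) = (q + 8)/(a + 158) = (8 + q)/(158 + a))
-35374 + d(k(3), A) = -35374 + (8 + 3**2)/(158 + 11) = -35374 + (8 + 9)/169 = -35374 + (1/169)*17 = -35374 + 17/169 = -5978189/169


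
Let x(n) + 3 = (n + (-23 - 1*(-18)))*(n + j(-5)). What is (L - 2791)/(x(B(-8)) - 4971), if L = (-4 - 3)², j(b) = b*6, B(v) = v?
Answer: 1371/2240 ≈ 0.61205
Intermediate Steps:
j(b) = 6*b
L = 49 (L = (-7)² = 49)
x(n) = -3 + (-30 + n)*(-5 + n) (x(n) = -3 + (n + (-23 - 1*(-18)))*(n + 6*(-5)) = -3 + (n + (-23 + 18))*(n - 30) = -3 + (n - 5)*(-30 + n) = -3 + (-5 + n)*(-30 + n) = -3 + (-30 + n)*(-5 + n))
(L - 2791)/(x(B(-8)) - 4971) = (49 - 2791)/((147 + (-8)² - 35*(-8)) - 4971) = -2742/((147 + 64 + 280) - 4971) = -2742/(491 - 4971) = -2742/(-4480) = -2742*(-1/4480) = 1371/2240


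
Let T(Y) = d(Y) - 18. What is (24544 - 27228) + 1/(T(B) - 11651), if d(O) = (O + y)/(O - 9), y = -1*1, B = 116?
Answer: -3350888219/1248468 ≈ -2684.0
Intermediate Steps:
y = -1
d(O) = (-1 + O)/(-9 + O) (d(O) = (O - 1)/(O - 9) = (-1 + O)/(-9 + O))
T(Y) = -18 + (-1 + Y)/(-9 + Y) (T(Y) = (-1 + Y)/(-9 + Y) - 18 = -18 + (-1 + Y)/(-9 + Y))
(24544 - 27228) + 1/(T(B) - 11651) = (24544 - 27228) + 1/((161 - 17*116)/(-9 + 116) - 11651) = -2684 + 1/((161 - 1972)/107 - 11651) = -2684 + 1/((1/107)*(-1811) - 11651) = -2684 + 1/(-1811/107 - 11651) = -2684 + 1/(-1248468/107) = -2684 - 107/1248468 = -3350888219/1248468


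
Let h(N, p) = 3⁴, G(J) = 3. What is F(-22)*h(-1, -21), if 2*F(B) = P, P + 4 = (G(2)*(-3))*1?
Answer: -1053/2 ≈ -526.50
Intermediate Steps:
h(N, p) = 81
P = -13 (P = -4 + (3*(-3))*1 = -4 - 9*1 = -4 - 9 = -13)
F(B) = -13/2 (F(B) = (½)*(-13) = -13/2)
F(-22)*h(-1, -21) = -13/2*81 = -1053/2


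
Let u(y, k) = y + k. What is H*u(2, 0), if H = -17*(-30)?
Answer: 1020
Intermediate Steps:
u(y, k) = k + y
H = 510
H*u(2, 0) = 510*(0 + 2) = 510*2 = 1020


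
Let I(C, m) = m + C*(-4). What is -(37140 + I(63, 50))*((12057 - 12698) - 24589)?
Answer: 931945740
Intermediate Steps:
I(C, m) = m - 4*C
-(37140 + I(63, 50))*((12057 - 12698) - 24589) = -(37140 + (50 - 4*63))*((12057 - 12698) - 24589) = -(37140 + (50 - 252))*(-641 - 24589) = -(37140 - 202)*(-25230) = -36938*(-25230) = -1*(-931945740) = 931945740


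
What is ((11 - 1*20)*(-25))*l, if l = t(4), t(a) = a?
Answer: 900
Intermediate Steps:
l = 4
((11 - 1*20)*(-25))*l = ((11 - 1*20)*(-25))*4 = ((11 - 20)*(-25))*4 = -9*(-25)*4 = 225*4 = 900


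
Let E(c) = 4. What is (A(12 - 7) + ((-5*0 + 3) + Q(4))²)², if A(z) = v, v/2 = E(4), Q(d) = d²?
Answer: 136161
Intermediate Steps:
v = 8 (v = 2*4 = 8)
A(z) = 8
(A(12 - 7) + ((-5*0 + 3) + Q(4))²)² = (8 + ((-5*0 + 3) + 4²)²)² = (8 + ((0 + 3) + 16)²)² = (8 + (3 + 16)²)² = (8 + 19²)² = (8 + 361)² = 369² = 136161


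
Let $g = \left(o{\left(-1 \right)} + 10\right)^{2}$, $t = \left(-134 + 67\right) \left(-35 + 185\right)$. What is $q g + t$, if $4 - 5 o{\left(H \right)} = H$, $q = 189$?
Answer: $12819$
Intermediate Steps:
$o{\left(H \right)} = \frac{4}{5} - \frac{H}{5}$
$t = -10050$ ($t = \left(-67\right) 150 = -10050$)
$g = 121$ ($g = \left(\left(\frac{4}{5} - - \frac{1}{5}\right) + 10\right)^{2} = \left(\left(\frac{4}{5} + \frac{1}{5}\right) + 10\right)^{2} = \left(1 + 10\right)^{2} = 11^{2} = 121$)
$q g + t = 189 \cdot 121 - 10050 = 22869 - 10050 = 12819$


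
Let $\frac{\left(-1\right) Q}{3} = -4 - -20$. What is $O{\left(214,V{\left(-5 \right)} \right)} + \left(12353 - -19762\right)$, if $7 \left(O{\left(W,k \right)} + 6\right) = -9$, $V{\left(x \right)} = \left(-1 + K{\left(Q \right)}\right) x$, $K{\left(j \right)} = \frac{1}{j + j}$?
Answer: $\frac{224754}{7} \approx 32108.0$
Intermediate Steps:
$Q = -48$ ($Q = - 3 \left(-4 - -20\right) = - 3 \left(-4 + 20\right) = \left(-3\right) 16 = -48$)
$K{\left(j \right)} = \frac{1}{2 j}$
$V{\left(x \right)} = - \frac{97 x}{96}$ ($V{\left(x \right)} = \left(-1 + \frac{1}{2 \left(-48\right)}\right) x = \left(-1 + \frac{1}{2} \left(- \frac{1}{48}\right)\right) x = \left(-1 - \frac{1}{96}\right) x = - \frac{97 x}{96}$)
$O{\left(W,k \right)} = - \frac{51}{7}$ ($O{\left(W,k \right)} = -6 + \frac{1}{7} \left(-9\right) = -6 - \frac{9}{7} = - \frac{51}{7}$)
$O{\left(214,V{\left(-5 \right)} \right)} + \left(12353 - -19762\right) = - \frac{51}{7} + \left(12353 - -19762\right) = - \frac{51}{7} + \left(12353 + 19762\right) = - \frac{51}{7} + 32115 = \frac{224754}{7}$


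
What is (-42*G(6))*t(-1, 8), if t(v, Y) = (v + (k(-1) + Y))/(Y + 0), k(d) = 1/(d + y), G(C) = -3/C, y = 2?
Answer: 21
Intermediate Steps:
k(d) = 1/(2 + d) (k(d) = 1/(d + 2) = 1/(2 + d))
t(v, Y) = (1 + Y + v)/Y (t(v, Y) = (v + (1/(2 - 1) + Y))/(Y + 0) = (v + (1/1 + Y))/Y = (v + (1 + Y))/Y = (1 + Y + v)/Y)
(-42*G(6))*t(-1, 8) = (-(-126)/6)*((1 + 8 - 1)/8) = (-(-126)/6)*((⅛)*8) = -42*(-½)*1 = 21*1 = 21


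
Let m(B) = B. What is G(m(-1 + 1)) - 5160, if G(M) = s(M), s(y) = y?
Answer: -5160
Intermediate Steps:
G(M) = M
G(m(-1 + 1)) - 5160 = (-1 + 1) - 5160 = 0 - 5160 = -5160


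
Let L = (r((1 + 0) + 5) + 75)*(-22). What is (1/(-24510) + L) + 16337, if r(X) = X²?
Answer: 340566449/24510 ≈ 13895.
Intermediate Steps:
L = -2442 (L = (((1 + 0) + 5)² + 75)*(-22) = ((1 + 5)² + 75)*(-22) = (6² + 75)*(-22) = (36 + 75)*(-22) = 111*(-22) = -2442)
(1/(-24510) + L) + 16337 = (1/(-24510) - 2442) + 16337 = (-1/24510 - 2442) + 16337 = -59853421/24510 + 16337 = 340566449/24510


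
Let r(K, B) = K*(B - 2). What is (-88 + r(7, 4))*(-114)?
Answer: 8436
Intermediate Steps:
r(K, B) = K*(-2 + B)
(-88 + r(7, 4))*(-114) = (-88 + 7*(-2 + 4))*(-114) = (-88 + 7*2)*(-114) = (-88 + 14)*(-114) = -74*(-114) = 8436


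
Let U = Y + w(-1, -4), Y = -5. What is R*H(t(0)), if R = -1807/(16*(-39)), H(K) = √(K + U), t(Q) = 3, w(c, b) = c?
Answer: 139*I*√3/48 ≈ 5.0157*I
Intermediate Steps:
U = -6 (U = -5 - 1 = -6)
H(K) = √(-6 + K) (H(K) = √(K - 6) = √(-6 + K))
R = 139/48 (R = -1807/(-624) = -1807*(-1/624) = 139/48 ≈ 2.8958)
R*H(t(0)) = 139*√(-6 + 3)/48 = 139*√(-3)/48 = 139*(I*√3)/48 = 139*I*√3/48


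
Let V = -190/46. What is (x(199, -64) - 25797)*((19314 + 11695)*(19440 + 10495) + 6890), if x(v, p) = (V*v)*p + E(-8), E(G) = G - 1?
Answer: 572163559698510/23 ≈ 2.4877e+13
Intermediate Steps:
E(G) = -1 + G
V = -95/23 (V = -190*1/46 = -95/23 ≈ -4.1304)
x(v, p) = -9 - 95*p*v/23 (x(v, p) = (-95*v/23)*p + (-1 - 8) = -95*p*v/23 - 9 = -9 - 95*p*v/23)
(x(199, -64) - 25797)*((19314 + 11695)*(19440 + 10495) + 6890) = ((-9 - 95/23*(-64)*199) - 25797)*((19314 + 11695)*(19440 + 10495) + 6890) = ((-9 + 1209920/23) - 25797)*(31009*29935 + 6890) = (1209713/23 - 25797)*(928254415 + 6890) = (616382/23)*928261305 = 572163559698510/23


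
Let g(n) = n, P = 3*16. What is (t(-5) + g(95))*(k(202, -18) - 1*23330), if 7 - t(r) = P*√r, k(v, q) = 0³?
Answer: -2379660 + 1119840*I*√5 ≈ -2.3797e+6 + 2.504e+6*I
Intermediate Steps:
P = 48
k(v, q) = 0
t(r) = 7 - 48*√r
(t(-5) + g(95))*(k(202, -18) - 1*23330) = ((7 - 48*I*√5) + 95)*(0 - 1*23330) = ((7 - 48*I*√5) + 95)*(0 - 23330) = ((7 - 48*I*√5) + 95)*(-23330) = (102 - 48*I*√5)*(-23330) = -2379660 + 1119840*I*√5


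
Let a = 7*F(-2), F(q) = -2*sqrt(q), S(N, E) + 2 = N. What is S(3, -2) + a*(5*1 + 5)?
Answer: 1 - 140*I*sqrt(2) ≈ 1.0 - 197.99*I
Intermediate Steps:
S(N, E) = -2 + N
a = -14*I*sqrt(2) (a = 7*(-2*I*sqrt(2)) = -14*I*sqrt(2) ≈ -19.799*I)
S(3, -2) + a*(5*1 + 5) = (-2 + 3) + (-14*I*sqrt(2))*(5*1 + 5) = 1 + (-14*I*sqrt(2))*(5 + 5) = 1 - 14*I*sqrt(2)*10 = 1 - 140*I*sqrt(2)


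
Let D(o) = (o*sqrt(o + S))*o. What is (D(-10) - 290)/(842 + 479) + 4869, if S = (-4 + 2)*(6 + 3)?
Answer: 6431659/1321 + 200*I*sqrt(7)/1321 ≈ 4868.8 + 0.40057*I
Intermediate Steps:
S = -18 (S = -2*9 = -18)
D(o) = o**2*sqrt(-18 + o) (D(o) = (o*sqrt(o - 18))*o = (o*sqrt(-18 + o))*o = o**2*sqrt(-18 + o))
(D(-10) - 290)/(842 + 479) + 4869 = ((-10)**2*sqrt(-18 - 10) - 290)/(842 + 479) + 4869 = (100*sqrt(-28) - 290)/1321 + 4869 = (100*(2*I*sqrt(7)) - 290)*(1/1321) + 4869 = (200*I*sqrt(7) - 290)*(1/1321) + 4869 = (-290 + 200*I*sqrt(7))*(1/1321) + 4869 = (-290/1321 + 200*I*sqrt(7)/1321) + 4869 = 6431659/1321 + 200*I*sqrt(7)/1321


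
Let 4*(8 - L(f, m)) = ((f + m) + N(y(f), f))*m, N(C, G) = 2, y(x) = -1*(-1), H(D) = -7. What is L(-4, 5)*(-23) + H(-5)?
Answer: -419/4 ≈ -104.75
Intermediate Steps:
y(x) = 1
L(f, m) = 8 - m*(2 + f + m)/4 (L(f, m) = 8 - ((f + m) + 2)*m/4 = 8 - (2 + f + m)*m/4 = 8 - m*(2 + f + m)/4)
L(-4, 5)*(-23) + H(-5) = (8 - ½*5 - ¼*5² - ¼*(-4)*5)*(-23) - 7 = (8 - 5/2 - ¼*25 + 5)*(-23) - 7 = (8 - 5/2 - 25/4 + 5)*(-23) - 7 = (17/4)*(-23) - 7 = -391/4 - 7 = -419/4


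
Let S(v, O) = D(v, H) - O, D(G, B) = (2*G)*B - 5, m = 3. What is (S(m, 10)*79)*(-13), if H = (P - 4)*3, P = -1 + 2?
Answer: 70863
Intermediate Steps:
P = 1
H = -9 (H = (1 - 4)*3 = -3*3 = -9)
D(G, B) = -5 + 2*B*G (D(G, B) = 2*B*G - 5 = -5 + 2*B*G)
S(v, O) = -5 - O - 18*v (S(v, O) = (-5 + 2*(-9)*v) - O = (-5 - 18*v) - O = -5 - O - 18*v)
(S(m, 10)*79)*(-13) = ((-5 - 1*10 - 18*3)*79)*(-13) = ((-5 - 10 - 54)*79)*(-13) = -69*79*(-13) = -5451*(-13) = 70863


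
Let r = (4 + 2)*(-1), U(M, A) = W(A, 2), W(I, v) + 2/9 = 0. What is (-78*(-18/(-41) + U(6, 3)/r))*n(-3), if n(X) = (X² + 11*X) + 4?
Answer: 274040/369 ≈ 742.66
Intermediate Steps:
W(I, v) = -2/9 (W(I, v) = -2/9 + 0 = -2/9)
U(M, A) = -2/9
r = -6 (r = 6*(-1) = -6)
n(X) = 4 + X² + 11*X
(-78*(-18/(-41) + U(6, 3)/r))*n(-3) = (-78*(-18/(-41) - 2/9/(-6)))*(4 + (-3)² + 11*(-3)) = (-78*(-18*(-1/41) - 2/9*(-⅙)))*(4 + 9 - 33) = -78*(18/41 + 1/27)*(-20) = -78*527/1107*(-20) = -13702/369*(-20) = 274040/369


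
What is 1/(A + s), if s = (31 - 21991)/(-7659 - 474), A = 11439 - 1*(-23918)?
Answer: 2711/95860147 ≈ 2.8281e-5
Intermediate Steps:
A = 35357 (A = 11439 + 23918 = 35357)
s = 7320/2711 (s = -21960/(-8133) = -21960*(-1/8133) = 7320/2711 ≈ 2.7001)
1/(A + s) = 1/(35357 + 7320/2711) = 1/(95860147/2711) = 2711/95860147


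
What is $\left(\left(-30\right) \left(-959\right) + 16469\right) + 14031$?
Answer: $59270$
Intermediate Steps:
$\left(\left(-30\right) \left(-959\right) + 16469\right) + 14031 = \left(28770 + 16469\right) + 14031 = 45239 + 14031 = 59270$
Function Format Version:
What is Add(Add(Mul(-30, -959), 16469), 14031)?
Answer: 59270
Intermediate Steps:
Add(Add(Mul(-30, -959), 16469), 14031) = Add(Add(28770, 16469), 14031) = Add(45239, 14031) = 59270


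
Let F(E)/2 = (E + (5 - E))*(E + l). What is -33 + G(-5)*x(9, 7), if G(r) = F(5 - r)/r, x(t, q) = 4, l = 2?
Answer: -129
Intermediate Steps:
F(E) = 20 + 10*E (F(E) = 2*((E + (5 - E))*(E + 2)) = 2*(5*(2 + E)) = 2*(10 + 5*E) = 20 + 10*E)
G(r) = (70 - 10*r)/r (G(r) = (20 + 10*(5 - r))/r = (20 + (50 - 10*r))/r = (70 - 10*r)/r)
-33 + G(-5)*x(9, 7) = -33 + (-10 + 70/(-5))*4 = -33 + (-10 + 70*(-⅕))*4 = -33 + (-10 - 14)*4 = -33 - 24*4 = -33 - 96 = -129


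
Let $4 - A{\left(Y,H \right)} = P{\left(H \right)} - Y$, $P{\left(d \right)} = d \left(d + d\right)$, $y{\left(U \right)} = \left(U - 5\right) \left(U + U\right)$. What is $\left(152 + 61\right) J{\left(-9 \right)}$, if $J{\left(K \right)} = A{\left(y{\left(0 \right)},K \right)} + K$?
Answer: $-35571$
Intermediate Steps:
$y{\left(U \right)} = 2 U \left(-5 + U\right)$ ($y{\left(U \right)} = \left(-5 + U\right) 2 U = 2 U \left(-5 + U\right)$)
$P{\left(d \right)} = 2 d^{2}$ ($P{\left(d \right)} = d 2 d = 2 d^{2}$)
$A{\left(Y,H \right)} = 4 + Y - 2 H^{2}$ ($A{\left(Y,H \right)} = 4 - \left(2 H^{2} - Y\right) = 4 - \left(- Y + 2 H^{2}\right) = 4 + Y - 2 H^{2}$)
$J{\left(K \right)} = 4 + K - 2 K^{2}$ ($J{\left(K \right)} = \left(4 + 2 \cdot 0 \left(-5 + 0\right) - 2 K^{2}\right) + K = \left(4 + 2 \cdot 0 \left(-5\right) - 2 K^{2}\right) + K = \left(4 + 0 - 2 K^{2}\right) + K = \left(4 - 2 K^{2}\right) + K = 4 + K - 2 K^{2}$)
$\left(152 + 61\right) J{\left(-9 \right)} = \left(152 + 61\right) \left(4 - 9 - 2 \left(-9\right)^{2}\right) = 213 \left(4 - 9 - 162\right) = 213 \left(-167\right) = -35571$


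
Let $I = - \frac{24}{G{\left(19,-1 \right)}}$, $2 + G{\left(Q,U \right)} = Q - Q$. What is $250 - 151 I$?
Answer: $-1562$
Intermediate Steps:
$G{\left(Q,U \right)} = -2$ ($G{\left(Q,U \right)} = -2 + \left(Q - Q\right) = -2 + 0 = -2$)
$I = 12$ ($I = - \frac{24}{-2} = \left(-24\right) \left(- \frac{1}{2}\right) = 12$)
$250 - 151 I = 250 - 1812 = -1562$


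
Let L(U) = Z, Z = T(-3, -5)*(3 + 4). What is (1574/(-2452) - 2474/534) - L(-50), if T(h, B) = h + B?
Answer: 16604461/327342 ≈ 50.725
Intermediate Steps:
T(h, B) = B + h
Z = -56 (Z = (-5 - 3)*(3 + 4) = -8*7 = -56)
L(U) = -56
(1574/(-2452) - 2474/534) - L(-50) = (1574/(-2452) - 2474/534) - 1*(-56) = (1574*(-1/2452) - 2474*1/534) + 56 = (-787/1226 - 1237/267) + 56 = -1726691/327342 + 56 = 16604461/327342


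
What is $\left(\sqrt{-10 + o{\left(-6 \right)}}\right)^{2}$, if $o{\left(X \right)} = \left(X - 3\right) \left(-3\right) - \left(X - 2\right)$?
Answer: $25$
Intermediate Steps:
$o{\left(X \right)} = 11 - 4 X$ ($o{\left(X \right)} = \left(-3 + X\right) \left(-3\right) - \left(X - 2\right) = \left(9 - 3 X\right) - \left(-2 + X\right) = 11 - 4 X$)
$\left(\sqrt{-10 + o{\left(-6 \right)}}\right)^{2} = \left(\sqrt{-10 + \left(11 - -24\right)}\right)^{2} = \left(\sqrt{-10 + \left(11 + 24\right)}\right)^{2} = \left(\sqrt{-10 + 35}\right)^{2} = \left(\sqrt{25}\right)^{2} = 5^{2} = 25$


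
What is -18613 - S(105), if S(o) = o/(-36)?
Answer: -223321/12 ≈ -18610.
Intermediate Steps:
S(o) = -o/36 (S(o) = o*(-1/36) = -o/36)
-18613 - S(105) = -18613 - (-1)*105/36 = -18613 - 1*(-35/12) = -18613 + 35/12 = -223321/12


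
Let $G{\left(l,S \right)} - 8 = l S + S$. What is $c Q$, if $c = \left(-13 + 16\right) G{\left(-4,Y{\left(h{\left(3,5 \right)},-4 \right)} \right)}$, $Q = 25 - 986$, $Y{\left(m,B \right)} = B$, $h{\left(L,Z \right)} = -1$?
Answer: $-57660$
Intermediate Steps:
$G{\left(l,S \right)} = 8 + S + S l$ ($G{\left(l,S \right)} = 8 + \left(l S + S\right) = 8 + \left(S l + S\right) = 8 + \left(S + S l\right) = 8 + S + S l$)
$Q = -961$ ($Q = 25 - 986 = -961$)
$c = 60$ ($c = \left(-13 + 16\right) \left(8 - 4 - -16\right) = 3 \left(8 - 4 + 16\right) = 3 \cdot 20 = 60$)
$c Q = 60 \left(-961\right) = -57660$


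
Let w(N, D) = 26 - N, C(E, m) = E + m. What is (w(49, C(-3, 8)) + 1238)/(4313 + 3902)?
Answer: 243/1643 ≈ 0.14790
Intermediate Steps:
(w(49, C(-3, 8)) + 1238)/(4313 + 3902) = ((26 - 1*49) + 1238)/(4313 + 3902) = ((26 - 49) + 1238)/8215 = (-23 + 1238)*(1/8215) = 1215*(1/8215) = 243/1643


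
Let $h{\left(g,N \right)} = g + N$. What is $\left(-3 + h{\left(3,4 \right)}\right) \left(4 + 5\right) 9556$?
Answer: $344016$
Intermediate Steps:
$h{\left(g,N \right)} = N + g$
$\left(-3 + h{\left(3,4 \right)}\right) \left(4 + 5\right) 9556 = \left(-3 + \left(4 + 3\right)\right) \left(4 + 5\right) 9556 = \left(-3 + 7\right) 9 \cdot 9556 = 4 \cdot 9 \cdot 9556 = 36 \cdot 9556 = 344016$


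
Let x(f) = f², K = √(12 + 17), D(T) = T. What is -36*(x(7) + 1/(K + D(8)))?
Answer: -62028/35 + 36*√29/35 ≈ -1766.7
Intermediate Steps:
K = √29 ≈ 5.3852
-36*(x(7) + 1/(K + D(8))) = -36*(7² + 1/(√29 + 8)) = -36*(49 + 1/(8 + √29)) = -1764 - 36/(8 + √29)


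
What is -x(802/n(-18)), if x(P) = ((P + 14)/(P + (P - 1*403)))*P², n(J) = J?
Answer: -44220275/358749 ≈ -123.26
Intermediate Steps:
x(P) = P²*(14 + P)/(-403 + 2*P) (x(P) = ((14 + P)/(P + (P - 403)))*P² = ((14 + P)/(P + (-403 + P)))*P² = ((14 + P)/(-403 + 2*P))*P² = P²*(14 + P)/(-403 + 2*P))
-x(802/n(-18)) = -(802/(-18))²*(14 + 802/(-18))/(-403 + 2*(802/(-18))) = -(802*(-1/18))²*(14 + 802*(-1/18))/(-403 + 2*(802*(-1/18))) = -(-401/9)²*(14 - 401/9)/(-403 + 2*(-401/9)) = -160801*(-275)/(81*(-403 - 802/9)*9) = -160801*(-275)/(81*(-4429/9)*9) = -160801*(-9)*(-275)/(81*4429*9) = -1*44220275/358749 = -44220275/358749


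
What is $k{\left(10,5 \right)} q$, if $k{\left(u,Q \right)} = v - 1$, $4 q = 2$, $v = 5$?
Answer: $2$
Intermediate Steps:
$q = \frac{1}{2}$ ($q = \frac{1}{4} \cdot 2 = \frac{1}{2} \approx 0.5$)
$k{\left(u,Q \right)} = 4$ ($k{\left(u,Q \right)} = 5 - 1 = 4$)
$k{\left(10,5 \right)} q = 4 \cdot \frac{1}{2} = 2$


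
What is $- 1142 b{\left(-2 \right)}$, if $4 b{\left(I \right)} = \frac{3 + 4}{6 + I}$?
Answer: $- \frac{3997}{8} \approx -499.63$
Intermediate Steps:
$b{\left(I \right)} = \frac{7}{4 \left(6 + I\right)}$ ($b{\left(I \right)} = \frac{\left(3 + 4\right) \frac{1}{6 + I}}{4} = \frac{7 \frac{1}{6 + I}}{4} = \frac{7}{4 \left(6 + I\right)}$)
$- 1142 b{\left(-2 \right)} = - 1142 \frac{7}{4 \left(6 - 2\right)} = - 1142 \frac{7}{4 \cdot 4} = - 1142 \cdot \frac{7}{4} \cdot \frac{1}{4} = \left(-1142\right) \frac{7}{16} = - \frac{3997}{8}$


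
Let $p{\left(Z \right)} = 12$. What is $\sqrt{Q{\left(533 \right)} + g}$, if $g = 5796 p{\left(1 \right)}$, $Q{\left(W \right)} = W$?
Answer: $\sqrt{70085} \approx 264.74$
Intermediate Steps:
$g = 69552$ ($g = 5796 \cdot 12 = 69552$)
$\sqrt{Q{\left(533 \right)} + g} = \sqrt{533 + 69552} = \sqrt{70085}$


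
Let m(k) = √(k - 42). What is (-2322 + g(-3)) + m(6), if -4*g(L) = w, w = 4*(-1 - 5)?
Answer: -2316 + 6*I ≈ -2316.0 + 6.0*I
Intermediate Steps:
w = -24 (w = 4*(-6) = -24)
m(k) = √(-42 + k)
g(L) = 6 (g(L) = -¼*(-24) = 6)
(-2322 + g(-3)) + m(6) = (-2322 + 6) + √(-42 + 6) = -2316 + √(-36) = -2316 + 6*I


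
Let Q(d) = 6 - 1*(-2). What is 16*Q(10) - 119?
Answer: 9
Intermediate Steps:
Q(d) = 8 (Q(d) = 6 + 2 = 8)
16*Q(10) - 119 = 16*8 - 119 = 128 - 119 = 9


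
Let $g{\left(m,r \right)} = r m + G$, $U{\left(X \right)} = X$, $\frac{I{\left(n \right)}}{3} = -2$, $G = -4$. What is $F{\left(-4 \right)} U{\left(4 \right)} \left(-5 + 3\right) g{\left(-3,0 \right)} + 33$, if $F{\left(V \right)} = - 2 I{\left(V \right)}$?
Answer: $417$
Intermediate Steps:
$I{\left(n \right)} = -6$ ($I{\left(n \right)} = 3 \left(-2\right) = -6$)
$g{\left(m,r \right)} = -4 + m r$ ($g{\left(m,r \right)} = r m - 4 = m r - 4 = -4 + m r$)
$F{\left(V \right)} = 12$ ($F{\left(V \right)} = \left(-2\right) \left(-6\right) = 12$)
$F{\left(-4 \right)} U{\left(4 \right)} \left(-5 + 3\right) g{\left(-3,0 \right)} + 33 = 12 \cdot 4 \left(-5 + 3\right) \left(-4 - 0\right) + 33 = 12 \cdot 4 \left(-2\right) \left(-4 + 0\right) + 33 = 12 \left(\left(-8\right) \left(-4\right)\right) + 33 = 12 \cdot 32 + 33 = 384 + 33 = 417$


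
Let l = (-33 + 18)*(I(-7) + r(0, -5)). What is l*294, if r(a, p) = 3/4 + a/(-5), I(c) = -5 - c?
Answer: -24255/2 ≈ -12128.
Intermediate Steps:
r(a, p) = 3/4 - a/5 (r(a, p) = 3*(1/4) + a*(-1/5) = 3/4 - a/5)
l = -165/4 (l = (-33 + 18)*((-5 - 1*(-7)) + (3/4 - 1/5*0)) = -15*((-5 + 7) + (3/4 + 0)) = -15*(2 + 3/4) = -15*11/4 = -165/4 ≈ -41.250)
l*294 = -165/4*294 = -24255/2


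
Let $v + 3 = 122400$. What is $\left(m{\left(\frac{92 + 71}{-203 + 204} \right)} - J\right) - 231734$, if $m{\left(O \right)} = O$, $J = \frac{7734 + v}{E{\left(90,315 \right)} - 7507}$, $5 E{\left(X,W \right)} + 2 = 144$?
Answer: $- \frac{8658483748}{37393} \approx -2.3155 \cdot 10^{5}$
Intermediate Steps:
$v = 122397$ ($v = -3 + 122400 = 122397$)
$E{\left(X,W \right)} = \frac{142}{5}$ ($E{\left(X,W \right)} = - \frac{2}{5} + \frac{1}{5} \cdot 144 = - \frac{2}{5} + \frac{144}{5} = \frac{142}{5}$)
$J = - \frac{650655}{37393}$ ($J = \frac{7734 + 122397}{\frac{142}{5} - 7507} = \frac{130131}{- \frac{37393}{5}} = 130131 \left(- \frac{5}{37393}\right) = - \frac{650655}{37393} \approx -17.4$)
$\left(m{\left(\frac{92 + 71}{-203 + 204} \right)} - J\right) - 231734 = \left(\frac{92 + 71}{-203 + 204} - - \frac{650655}{37393}\right) - 231734 = \left(\frac{163}{1} + \frac{650655}{37393}\right) - 231734 = \left(163 \cdot 1 + \frac{650655}{37393}\right) - 231734 = \left(163 + \frac{650655}{37393}\right) - 231734 = \frac{6745714}{37393} - 231734 = - \frac{8658483748}{37393}$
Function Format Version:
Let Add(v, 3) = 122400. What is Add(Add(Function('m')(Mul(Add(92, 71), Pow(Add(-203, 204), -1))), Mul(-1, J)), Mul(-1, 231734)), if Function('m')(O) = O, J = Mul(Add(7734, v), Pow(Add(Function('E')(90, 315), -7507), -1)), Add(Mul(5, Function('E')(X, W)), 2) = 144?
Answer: Rational(-8658483748, 37393) ≈ -2.3155e+5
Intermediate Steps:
v = 122397 (v = Add(-3, 122400) = 122397)
Function('E')(X, W) = Rational(142, 5) (Function('E')(X, W) = Add(Rational(-2, 5), Mul(Rational(1, 5), 144)) = Add(Rational(-2, 5), Rational(144, 5)) = Rational(142, 5))
J = Rational(-650655, 37393) (J = Mul(Add(7734, 122397), Pow(Add(Rational(142, 5), -7507), -1)) = Mul(130131, Pow(Rational(-37393, 5), -1)) = Mul(130131, Rational(-5, 37393)) = Rational(-650655, 37393) ≈ -17.400)
Add(Add(Function('m')(Mul(Add(92, 71), Pow(Add(-203, 204), -1))), Mul(-1, J)), Mul(-1, 231734)) = Add(Add(Mul(Add(92, 71), Pow(Add(-203, 204), -1)), Mul(-1, Rational(-650655, 37393))), Mul(-1, 231734)) = Add(Add(Mul(163, Pow(1, -1)), Rational(650655, 37393)), -231734) = Add(Add(Mul(163, 1), Rational(650655, 37393)), -231734) = Add(Add(163, Rational(650655, 37393)), -231734) = Add(Rational(6745714, 37393), -231734) = Rational(-8658483748, 37393)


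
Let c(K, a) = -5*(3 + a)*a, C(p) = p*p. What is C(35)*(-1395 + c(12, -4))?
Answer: -1733375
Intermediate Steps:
C(p) = p**2
c(K, a) = -5*a*(3 + a)
C(35)*(-1395 + c(12, -4)) = 35**2*(-1395 - 5*(-4)*(3 - 4)) = 1225*(-1395 - 5*(-4)*(-1)) = 1225*(-1395 - 20) = 1225*(-1415) = -1733375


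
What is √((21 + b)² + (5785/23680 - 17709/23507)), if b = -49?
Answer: √151730123686241474/13916144 ≈ 27.991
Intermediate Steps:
√((21 + b)² + (5785/23680 - 17709/23507)) = √((21 - 49)² + (5785/23680 - 17709/23507)) = √((-28)² + (5785*(1/23680) - 17709*1/23507)) = √(784 + (1157/4736 - 17709/23507)) = √(784 - 56672225/111329152) = √(87225382943/111329152) = √151730123686241474/13916144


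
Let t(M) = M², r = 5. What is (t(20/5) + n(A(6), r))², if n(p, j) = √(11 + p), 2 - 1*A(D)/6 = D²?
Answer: (16 + I*√193)² ≈ 63.0 + 444.56*I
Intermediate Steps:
A(D) = 12 - 6*D²
(t(20/5) + n(A(6), r))² = ((20/5)² + √(11 + (12 - 6*6²)))² = ((20*(⅕))² + √(11 + (12 - 6*36)))² = (4² + √(11 + (12 - 216)))² = (16 + √(11 - 204))² = (16 + √(-193))² = (16 + I*√193)²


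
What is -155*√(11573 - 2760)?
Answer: -155*√8813 ≈ -14551.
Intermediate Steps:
-155*√(11573 - 2760) = -155*√8813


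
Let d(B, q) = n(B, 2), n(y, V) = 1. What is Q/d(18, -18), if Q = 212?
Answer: 212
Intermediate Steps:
d(B, q) = 1
Q/d(18, -18) = 212/1 = 212*1 = 212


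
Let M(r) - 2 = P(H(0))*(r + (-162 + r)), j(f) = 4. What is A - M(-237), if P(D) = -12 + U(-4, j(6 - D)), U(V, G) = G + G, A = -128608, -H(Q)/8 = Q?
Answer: -131154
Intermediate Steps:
H(Q) = -8*Q
U(V, G) = 2*G
P(D) = -4 (P(D) = -12 + 2*4 = -12 + 8 = -4)
M(r) = 650 - 8*r (M(r) = 2 - 4*(r + (-162 + r)) = 2 - 4*(-162 + 2*r) = 2 + (648 - 8*r) = 650 - 8*r)
A - M(-237) = -128608 - (650 - 8*(-237)) = -128608 - (650 + 1896) = -128608 - 1*2546 = -128608 - 2546 = -131154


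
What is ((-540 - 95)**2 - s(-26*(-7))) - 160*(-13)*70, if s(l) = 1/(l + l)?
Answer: 199772299/364 ≈ 5.4883e+5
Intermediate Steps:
s(l) = 1/(2*l)
((-540 - 95)**2 - s(-26*(-7))) - 160*(-13)*70 = ((-540 - 95)**2 - 1/(2*((-26*(-7))))) - 160*(-13)*70 = ((-635)**2 - 1/(2*182)) - (-2080)*70 = (403225 - 1/(2*182)) - 1*(-145600) = (403225 - 1*1/364) + 145600 = (403225 - 1/364) + 145600 = 146773899/364 + 145600 = 199772299/364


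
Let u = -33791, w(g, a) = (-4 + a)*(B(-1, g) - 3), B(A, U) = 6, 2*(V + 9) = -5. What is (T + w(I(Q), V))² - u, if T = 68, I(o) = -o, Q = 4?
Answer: 137013/4 ≈ 34253.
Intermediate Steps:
V = -23/2 (V = -9 + (½)*(-5) = -9 - 5/2 = -23/2 ≈ -11.500)
w(g, a) = -12 + 3*a (w(g, a) = (-4 + a)*(6 - 3) = (-4 + a)*3 = -12 + 3*a)
(T + w(I(Q), V))² - u = (68 + (-12 + 3*(-23/2)))² - 1*(-33791) = (68 + (-12 - 69/2))² + 33791 = (68 - 93/2)² + 33791 = (43/2)² + 33791 = 1849/4 + 33791 = 137013/4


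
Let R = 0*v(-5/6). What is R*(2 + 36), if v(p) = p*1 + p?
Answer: 0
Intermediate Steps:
v(p) = 2*p (v(p) = p + p = 2*p)
R = 0 (R = 0*(2*(-5/6)) = 0*(2*(-5*⅙)) = 0*(2*(-⅚)) = 0*(-5/3) = 0)
R*(2 + 36) = 0*(2 + 36) = 0*38 = 0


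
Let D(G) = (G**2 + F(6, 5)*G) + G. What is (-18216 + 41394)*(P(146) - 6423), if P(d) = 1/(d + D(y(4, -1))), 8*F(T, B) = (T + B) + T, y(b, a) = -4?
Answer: -44512769550/299 ≈ -1.4887e+8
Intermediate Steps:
F(T, B) = T/4 + B/8 (F(T, B) = ((T + B) + T)/8 = ((B + T) + T)/8 = (B + 2*T)/8 = T/4 + B/8)
D(G) = G**2 + 25*G/8 (D(G) = (G**2 + ((1/4)*6 + (1/8)*5)*G) + G = (G**2 + (3/2 + 5/8)*G) + G = (G**2 + 17*G/8) + G = G**2 + 25*G/8)
P(d) = 1/(7/2 + d) (P(d) = 1/(d + (1/8)*(-4)*(25 + 8*(-4))) = 1/(d + (1/8)*(-4)*(25 - 32)) = 1/(d + (1/8)*(-4)*(-7)) = 1/(d + 7/2) = 1/(7/2 + d))
(-18216 + 41394)*(P(146) - 6423) = (-18216 + 41394)*(2/(7 + 2*146) - 6423) = 23178*(2/(7 + 292) - 6423) = 23178*(2/299 - 6423) = 23178*(-1920475/299) = -44512769550/299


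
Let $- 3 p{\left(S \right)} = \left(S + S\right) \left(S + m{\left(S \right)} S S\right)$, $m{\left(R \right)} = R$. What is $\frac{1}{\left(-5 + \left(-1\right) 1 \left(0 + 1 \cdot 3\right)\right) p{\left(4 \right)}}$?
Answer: $\frac{3}{4352} \approx 0.00068934$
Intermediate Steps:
$p{\left(S \right)} = - \frac{2 S \left(S + S^{3}\right)}{3}$ ($p{\left(S \right)} = - \frac{\left(S + S\right) \left(S + S S S\right)}{3} = - \frac{2 S \left(S + S^{2} S\right)}{3} = - \frac{2 S \left(S + S^{3}\right)}{3}$)
$\frac{1}{\left(-5 + \left(-1\right) 1 \left(0 + 1 \cdot 3\right)\right) p{\left(4 \right)}} = \frac{1}{\left(-5 + \left(-1\right) 1 \left(0 + 1 \cdot 3\right)\right) \frac{2 \cdot 4^{2} \left(-1 - 4^{2}\right)}{3}} = \frac{1}{\left(-5 - \left(0 + 3\right)\right) \frac{2}{3} \cdot 16 \left(-1 - 16\right)} = \frac{1}{\left(-5 - 3\right) \frac{2}{3} \cdot 16 \left(-1 - 16\right)} = \frac{1}{\left(-5 - 3\right) \frac{2}{3} \cdot 16 \left(-17\right)} = \frac{1}{\left(-8\right) \left(- \frac{544}{3}\right)} = \frac{1}{\frac{4352}{3}} = \frac{3}{4352}$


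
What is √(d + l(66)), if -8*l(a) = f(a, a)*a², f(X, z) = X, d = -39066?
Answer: I*√75003 ≈ 273.87*I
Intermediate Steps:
l(a) = -a³/8 (l(a) = -a*a²/8 = -a³/8)
√(d + l(66)) = √(-39066 - ⅛*66³) = √(-39066 - ⅛*287496) = √(-39066 - 35937) = √(-75003) = I*√75003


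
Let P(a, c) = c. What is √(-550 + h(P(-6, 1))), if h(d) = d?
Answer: 3*I*√61 ≈ 23.431*I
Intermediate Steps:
√(-550 + h(P(-6, 1))) = √(-550 + 1) = √(-549) = 3*I*√61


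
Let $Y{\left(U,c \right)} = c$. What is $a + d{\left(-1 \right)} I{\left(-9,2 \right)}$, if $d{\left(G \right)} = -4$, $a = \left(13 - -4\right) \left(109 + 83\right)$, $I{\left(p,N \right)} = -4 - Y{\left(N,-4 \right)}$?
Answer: $3264$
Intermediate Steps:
$I{\left(p,N \right)} = 0$ ($I{\left(p,N \right)} = -4 - -4 = -4 + 4 = 0$)
$a = 3264$ ($a = \left(13 + 4\right) 192 = 17 \cdot 192 = 3264$)
$a + d{\left(-1 \right)} I{\left(-9,2 \right)} = 3264 - 0 = 3264 + 0 = 3264$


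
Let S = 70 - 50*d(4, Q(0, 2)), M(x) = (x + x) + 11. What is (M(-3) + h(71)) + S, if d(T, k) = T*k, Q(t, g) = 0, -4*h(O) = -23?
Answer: 323/4 ≈ 80.750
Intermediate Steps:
h(O) = 23/4 (h(O) = -¼*(-23) = 23/4)
M(x) = 11 + 2*x (M(x) = 2*x + 11 = 11 + 2*x)
S = 70 (S = 70 - 200*0 = 70 - 50*0 = 70 + 0 = 70)
(M(-3) + h(71)) + S = ((11 + 2*(-3)) + 23/4) + 70 = ((11 - 6) + 23/4) + 70 = (5 + 23/4) + 70 = 43/4 + 70 = 323/4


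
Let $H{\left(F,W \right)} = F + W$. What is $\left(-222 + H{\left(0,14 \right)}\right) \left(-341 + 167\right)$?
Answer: $36192$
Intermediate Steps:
$\left(-222 + H{\left(0,14 \right)}\right) \left(-341 + 167\right) = \left(-222 + \left(0 + 14\right)\right) \left(-341 + 167\right) = \left(-222 + 14\right) \left(-174\right) = \left(-208\right) \left(-174\right) = 36192$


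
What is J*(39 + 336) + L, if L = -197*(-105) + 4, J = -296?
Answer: -90311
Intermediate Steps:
L = 20689 (L = 20685 + 4 = 20689)
J*(39 + 336) + L = -296*(39 + 336) + 20689 = -296*375 + 20689 = -111000 + 20689 = -90311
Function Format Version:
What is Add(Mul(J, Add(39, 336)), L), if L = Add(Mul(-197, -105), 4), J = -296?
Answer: -90311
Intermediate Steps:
L = 20689 (L = Add(20685, 4) = 20689)
Add(Mul(J, Add(39, 336)), L) = Add(Mul(-296, Add(39, 336)), 20689) = Add(Mul(-296, 375), 20689) = Add(-111000, 20689) = -90311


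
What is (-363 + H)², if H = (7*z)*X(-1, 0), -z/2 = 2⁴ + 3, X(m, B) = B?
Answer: 131769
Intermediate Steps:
z = -38 (z = -2*(2⁴ + 3) = -2*(16 + 3) = -2*19 = -38)
H = 0 (H = (7*(-38))*0 = -266*0 = 0)
(-363 + H)² = (-363 + 0)² = (-363)² = 131769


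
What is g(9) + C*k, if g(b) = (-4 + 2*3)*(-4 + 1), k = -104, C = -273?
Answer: 28386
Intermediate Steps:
g(b) = -6 (g(b) = (-4 + 6)*(-3) = 2*(-3) = -6)
g(9) + C*k = -6 - 273*(-104) = -6 + 28392 = 28386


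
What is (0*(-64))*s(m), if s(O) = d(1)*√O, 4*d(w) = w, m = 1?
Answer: 0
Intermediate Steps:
d(w) = w/4
s(O) = √O/4 (s(O) = ((¼)*1)*√O = √O/4)
(0*(-64))*s(m) = (0*(-64))*(√1/4) = 0*((¼)*1) = 0*(¼) = 0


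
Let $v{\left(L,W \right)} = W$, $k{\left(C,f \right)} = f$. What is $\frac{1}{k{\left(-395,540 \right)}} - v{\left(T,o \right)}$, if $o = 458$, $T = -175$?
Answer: $- \frac{247319}{540} \approx -458.0$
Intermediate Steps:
$\frac{1}{k{\left(-395,540 \right)}} - v{\left(T,o \right)} = \frac{1}{540} - 458 = - \frac{247319}{540}$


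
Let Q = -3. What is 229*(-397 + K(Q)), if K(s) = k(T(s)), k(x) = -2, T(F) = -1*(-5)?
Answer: -91371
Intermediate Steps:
T(F) = 5
K(s) = -2
229*(-397 + K(Q)) = 229*(-397 - 2) = 229*(-399) = -91371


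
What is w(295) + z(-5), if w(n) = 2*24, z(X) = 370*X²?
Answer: 9298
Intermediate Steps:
w(n) = 48
w(295) + z(-5) = 48 + 370*(-5)² = 48 + 370*25 = 48 + 9250 = 9298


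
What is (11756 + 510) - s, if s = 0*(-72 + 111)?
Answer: 12266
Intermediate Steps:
s = 0 (s = 0*39 = 0)
(11756 + 510) - s = (11756 + 510) - 1*0 = 12266 + 0 = 12266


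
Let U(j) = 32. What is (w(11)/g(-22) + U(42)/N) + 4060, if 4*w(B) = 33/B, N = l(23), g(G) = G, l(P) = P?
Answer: 8220187/2024 ≈ 4061.4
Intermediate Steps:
N = 23
w(B) = 33/(4*B) (w(B) = (33/B)/4 = 33/(4*B))
(w(11)/g(-22) + U(42)/N) + 4060 = (((33/4)/11)/(-22) + 32/23) + 4060 = (((33/4)*(1/11))*(-1/22) + 32*(1/23)) + 4060 = ((3/4)*(-1/22) + 32/23) + 4060 = (-3/88 + 32/23) + 4060 = 2747/2024 + 4060 = 8220187/2024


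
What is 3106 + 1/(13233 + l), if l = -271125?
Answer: 801012551/257892 ≈ 3106.0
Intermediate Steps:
3106 + 1/(13233 + l) = 3106 + 1/(13233 - 271125) = 3106 + 1/(-257892) = 3106 - 1/257892 = 801012551/257892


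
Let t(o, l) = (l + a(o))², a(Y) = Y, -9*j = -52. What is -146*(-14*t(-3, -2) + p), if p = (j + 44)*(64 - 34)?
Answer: -500780/3 ≈ -1.6693e+5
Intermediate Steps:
j = 52/9 (j = -⅑*(-52) = 52/9 ≈ 5.7778)
p = 4480/3 (p = (52/9 + 44)*(64 - 34) = (448/9)*30 = 4480/3 ≈ 1493.3)
t(o, l) = (l + o)²
-146*(-14*t(-3, -2) + p) = -146*(-14*(-2 - 3)² + 4480/3) = -146*(-14*(-5)² + 4480/3) = -146*(-14*25 + 4480/3) = -146*(-350 + 4480/3) = -146*3430/3 = -500780/3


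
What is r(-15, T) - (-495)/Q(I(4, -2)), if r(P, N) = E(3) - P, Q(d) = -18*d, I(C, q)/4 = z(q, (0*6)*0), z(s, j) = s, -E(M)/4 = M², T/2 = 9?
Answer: -281/16 ≈ -17.563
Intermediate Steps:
T = 18 (T = 2*9 = 18)
E(M) = -4*M²
I(C, q) = 4*q
r(P, N) = -36 - P (r(P, N) = -4*3² - P = -4*9 - P = -36 - P)
r(-15, T) - (-495)/Q(I(4, -2)) = (-36 - 1*(-15)) - (-495)/((-72*(-2))) = (-36 + 15) - (-495)/((-18*(-8))) = -21 - (-495)/144 = -21 - 1*(-55/16) = -21 + 55/16 = -281/16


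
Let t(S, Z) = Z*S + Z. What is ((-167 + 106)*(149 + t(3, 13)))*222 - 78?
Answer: -2722020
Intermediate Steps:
t(S, Z) = Z + S*Z (t(S, Z) = S*Z + Z = Z + S*Z)
((-167 + 106)*(149 + t(3, 13)))*222 - 78 = ((-167 + 106)*(149 + 13*(1 + 3)))*222 - 78 = -61*(149 + 13*4)*222 - 78 = -61*(149 + 52)*222 - 78 = -61*201*222 - 78 = -12261*222 - 78 = -2721942 - 78 = -2722020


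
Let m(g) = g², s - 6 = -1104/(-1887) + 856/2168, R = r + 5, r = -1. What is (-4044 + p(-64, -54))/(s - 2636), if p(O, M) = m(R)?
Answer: 686608852/448140139 ≈ 1.5321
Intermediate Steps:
R = 4 (R = -1 + 5 = 4)
s = 1189785/170459 (s = 6 + (-1104/(-1887) + 856/2168) = 6 + (-1104*(-1/1887) + 856*(1/2168)) = 6 + (368/629 + 107/271) = 6 + 167031/170459 = 1189785/170459 ≈ 6.9799)
p(O, M) = 16 (p(O, M) = 4² = 16)
(-4044 + p(-64, -54))/(s - 2636) = (-4044 + 16)/(1189785/170459 - 2636) = -4028/(-448140139/170459) = -4028*(-170459/448140139) = 686608852/448140139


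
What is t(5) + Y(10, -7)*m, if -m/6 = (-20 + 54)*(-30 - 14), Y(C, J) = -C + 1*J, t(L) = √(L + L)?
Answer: -152592 + √10 ≈ -1.5259e+5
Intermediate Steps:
t(L) = √2*√L (t(L) = √(2*L) = √2*√L)
Y(C, J) = J - C (Y(C, J) = -C + J = J - C)
m = 8976 (m = -6*(-20 + 54)*(-30 - 14) = -204*(-44) = -6*(-1496) = 8976)
t(5) + Y(10, -7)*m = √2*√5 + (-7 - 1*10)*8976 = √10 + (-7 - 10)*8976 = √10 - 17*8976 = √10 - 152592 = -152592 + √10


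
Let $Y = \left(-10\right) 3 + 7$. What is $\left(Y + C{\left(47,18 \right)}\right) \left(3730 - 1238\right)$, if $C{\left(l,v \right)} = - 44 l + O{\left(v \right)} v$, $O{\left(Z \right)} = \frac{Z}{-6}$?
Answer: $-5345340$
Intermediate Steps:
$O{\left(Z \right)} = - \frac{Z}{6}$ ($O{\left(Z \right)} = Z \left(- \frac{1}{6}\right) = - \frac{Z}{6}$)
$C{\left(l,v \right)} = - 44 l - \frac{v^{2}}{6}$ ($C{\left(l,v \right)} = - 44 l + - \frac{v}{6} v = - 44 l - \frac{v^{2}}{6}$)
$Y = -23$ ($Y = -30 + 7 = -23$)
$\left(Y + C{\left(47,18 \right)}\right) \left(3730 - 1238\right) = \left(-23 - \left(2068 + \frac{18^{2}}{6}\right)\right) \left(3730 - 1238\right) = \left(-23 - 2122\right) 2492 = \left(-2145\right) 2492 = -5345340$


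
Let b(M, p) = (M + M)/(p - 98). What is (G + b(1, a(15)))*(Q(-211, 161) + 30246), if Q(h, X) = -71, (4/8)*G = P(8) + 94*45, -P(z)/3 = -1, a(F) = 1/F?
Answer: 375272111700/1469 ≈ 2.5546e+8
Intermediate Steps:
P(z) = 3 (P(z) = -3*(-1) = 3)
G = 8466 (G = 2*(3 + 94*45) = 2*(3 + 4230) = 2*4233 = 8466)
b(M, p) = 2*M/(-98 + p) (b(M, p) = (2*M)/(-98 + p) = 2*M/(-98 + p))
(G + b(1, a(15)))*(Q(-211, 161) + 30246) = (8466 + 2*1/(-98 + 1/15))*(-71 + 30246) = (8466 + 2*1/(-98 + 1/15))*30175 = (8466 + 2*1/(-1469/15))*30175 = (8466 + 2*1*(-15/1469))*30175 = (8466 - 30/1469)*30175 = (12436524/1469)*30175 = 375272111700/1469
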